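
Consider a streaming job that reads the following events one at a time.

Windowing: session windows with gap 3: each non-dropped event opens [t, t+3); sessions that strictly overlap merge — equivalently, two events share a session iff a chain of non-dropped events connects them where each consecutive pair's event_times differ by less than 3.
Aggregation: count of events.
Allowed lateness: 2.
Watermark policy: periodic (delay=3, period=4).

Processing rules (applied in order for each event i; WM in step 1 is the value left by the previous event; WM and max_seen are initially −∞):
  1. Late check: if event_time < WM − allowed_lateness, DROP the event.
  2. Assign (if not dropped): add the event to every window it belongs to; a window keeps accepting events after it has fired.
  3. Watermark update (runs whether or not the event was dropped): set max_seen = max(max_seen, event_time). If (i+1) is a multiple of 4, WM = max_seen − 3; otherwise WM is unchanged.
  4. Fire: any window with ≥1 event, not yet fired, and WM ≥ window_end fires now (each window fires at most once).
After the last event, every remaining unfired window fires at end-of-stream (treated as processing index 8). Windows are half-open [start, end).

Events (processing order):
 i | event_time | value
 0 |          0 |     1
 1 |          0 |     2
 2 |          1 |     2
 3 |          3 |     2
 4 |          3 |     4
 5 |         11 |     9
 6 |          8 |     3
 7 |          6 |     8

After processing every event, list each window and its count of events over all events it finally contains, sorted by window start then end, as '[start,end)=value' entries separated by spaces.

i=0 t=0 v=1: → [0,3); WM=−∞
i=1 t=0 v=2: → [0,3); WM=−∞
i=2 t=1 v=2: → [0,4); WM=−∞
i=3 t=3 v=2: → [0,6); WM=0
i=4 t=3 v=4: → [0,6); WM=0
i=5 t=11 v=9: → [11,14); WM=0
i=6 t=8 v=3: → [8,11); WM=0
i=7 t=6 v=8: → [6,11); WM=8

[0,6)=5 [6,11)=2 [11,14)=1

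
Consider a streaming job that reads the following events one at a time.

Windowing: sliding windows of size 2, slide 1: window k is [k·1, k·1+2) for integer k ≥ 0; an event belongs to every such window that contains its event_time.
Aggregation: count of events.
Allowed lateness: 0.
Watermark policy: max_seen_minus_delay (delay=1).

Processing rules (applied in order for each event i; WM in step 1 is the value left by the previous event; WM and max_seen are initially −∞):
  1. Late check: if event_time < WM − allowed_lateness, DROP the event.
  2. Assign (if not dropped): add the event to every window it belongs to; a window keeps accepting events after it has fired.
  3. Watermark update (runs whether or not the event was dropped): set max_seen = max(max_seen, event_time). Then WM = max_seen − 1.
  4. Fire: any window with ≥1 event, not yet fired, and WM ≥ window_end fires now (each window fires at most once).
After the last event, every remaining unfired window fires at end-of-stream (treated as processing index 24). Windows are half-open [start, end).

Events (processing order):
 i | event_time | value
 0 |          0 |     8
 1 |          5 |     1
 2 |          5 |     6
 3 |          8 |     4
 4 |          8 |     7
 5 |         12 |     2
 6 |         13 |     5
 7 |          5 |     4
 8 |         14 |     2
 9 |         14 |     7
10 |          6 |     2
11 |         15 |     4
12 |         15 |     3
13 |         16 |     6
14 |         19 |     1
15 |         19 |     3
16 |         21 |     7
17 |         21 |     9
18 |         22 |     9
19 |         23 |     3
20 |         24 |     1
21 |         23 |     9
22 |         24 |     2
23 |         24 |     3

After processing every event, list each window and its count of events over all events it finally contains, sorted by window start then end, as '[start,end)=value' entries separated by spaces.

i=0 t=0 v=8: → [0,2); WM=-1
i=1 t=5 v=1: → [5,7),[4,6); WM=4; [0,2) fires=1
i=2 t=5 v=6: → [5,7),[4,6); WM=4
i=3 t=8 v=4: → [8,10),[7,9); WM=7; [4,6) fires=2 [5,7) fires=2
i=4 t=8 v=7: → [8,10),[7,9); WM=7
i=5 t=12 v=2: → [12,14),[11,13); WM=11; [7,9) fires=2 [8,10) fires=2
i=6 t=13 v=5: → [13,15),[12,14); WM=12
i=7 t=5 v=4: DROP (t<12-0); WM=12
i=8 t=14 v=2: → [14,16),[13,15); WM=13; [11,13) fires=1
i=9 t=14 v=7: → [14,16),[13,15); WM=13
i=10 t=6 v=2: DROP (t<13-0); WM=13
i=11 t=15 v=4: → [15,17),[14,16); WM=14; [12,14) fires=2
i=12 t=15 v=3: → [15,17),[14,16); WM=14
i=13 t=16 v=6: → [16,18),[15,17); WM=15; [13,15) fires=3
i=14 t=19 v=1: → [19,21),[18,20); WM=18; [14,16) fires=4 [15,17) fires=3 [16,18) fires=1
i=15 t=19 v=3: → [19,21),[18,20); WM=18
i=16 t=21 v=7: → [21,23),[20,22); WM=20; [18,20) fires=2
i=17 t=21 v=9: → [21,23),[20,22); WM=20
i=18 t=22 v=9: → [22,24),[21,23); WM=21; [19,21) fires=2
i=19 t=23 v=3: → [23,25),[22,24); WM=22; [20,22) fires=2
i=20 t=24 v=1: → [24,26),[23,25); WM=23; [21,23) fires=3
i=21 t=23 v=9: → [23,25),[22,24); WM=23
i=22 t=24 v=2: → [24,26),[23,25); WM=23
i=23 t=24 v=3: → [24,26),[23,25); WM=23

[0,2)=1 [4,6)=2 [5,7)=2 [7,9)=2 [8,10)=2 [11,13)=1 [12,14)=2 [13,15)=3 [14,16)=4 [15,17)=3 [16,18)=1 [18,20)=2 [19,21)=2 [20,22)=2 [21,23)=3 [22,24)=3 [23,25)=5 [24,26)=3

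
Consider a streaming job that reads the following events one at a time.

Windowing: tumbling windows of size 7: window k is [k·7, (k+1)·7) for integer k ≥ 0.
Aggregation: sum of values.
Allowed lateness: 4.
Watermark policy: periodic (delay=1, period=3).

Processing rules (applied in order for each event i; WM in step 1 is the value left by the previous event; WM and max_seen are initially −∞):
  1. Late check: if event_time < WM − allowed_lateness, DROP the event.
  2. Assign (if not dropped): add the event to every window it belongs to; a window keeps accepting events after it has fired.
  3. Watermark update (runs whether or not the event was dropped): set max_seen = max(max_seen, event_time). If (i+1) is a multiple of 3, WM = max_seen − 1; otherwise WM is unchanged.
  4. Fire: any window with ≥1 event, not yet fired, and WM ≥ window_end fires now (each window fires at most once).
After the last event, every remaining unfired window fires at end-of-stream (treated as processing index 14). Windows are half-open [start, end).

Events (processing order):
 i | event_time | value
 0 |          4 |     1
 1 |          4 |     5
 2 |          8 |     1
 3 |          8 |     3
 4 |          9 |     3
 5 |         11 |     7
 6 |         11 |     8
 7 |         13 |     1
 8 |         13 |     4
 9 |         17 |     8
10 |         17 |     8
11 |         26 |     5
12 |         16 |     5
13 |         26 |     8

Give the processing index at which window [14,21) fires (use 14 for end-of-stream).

i=0 t=4 v=1: → [0,7); WM=−∞
i=1 t=4 v=5: → [0,7); WM=−∞
i=2 t=8 v=1: → [7,14); WM=7; [0,7) fires=6
i=3 t=8 v=3: → [7,14); WM=7
i=4 t=9 v=3: → [7,14); WM=7
i=5 t=11 v=7: → [7,14); WM=10
i=6 t=11 v=8: → [7,14); WM=10
i=7 t=13 v=1: → [7,14); WM=10
i=8 t=13 v=4: → [7,14); WM=12
i=9 t=17 v=8: → [14,21); WM=12
i=10 t=17 v=8: → [14,21); WM=12
i=11 t=26 v=5: → [21,28); WM=25; [7,14) fires=27 [14,21) fires=16
i=12 t=16 v=5: DROP (t<25-4); WM=25
i=13 t=26 v=8: → [21,28); WM=25

11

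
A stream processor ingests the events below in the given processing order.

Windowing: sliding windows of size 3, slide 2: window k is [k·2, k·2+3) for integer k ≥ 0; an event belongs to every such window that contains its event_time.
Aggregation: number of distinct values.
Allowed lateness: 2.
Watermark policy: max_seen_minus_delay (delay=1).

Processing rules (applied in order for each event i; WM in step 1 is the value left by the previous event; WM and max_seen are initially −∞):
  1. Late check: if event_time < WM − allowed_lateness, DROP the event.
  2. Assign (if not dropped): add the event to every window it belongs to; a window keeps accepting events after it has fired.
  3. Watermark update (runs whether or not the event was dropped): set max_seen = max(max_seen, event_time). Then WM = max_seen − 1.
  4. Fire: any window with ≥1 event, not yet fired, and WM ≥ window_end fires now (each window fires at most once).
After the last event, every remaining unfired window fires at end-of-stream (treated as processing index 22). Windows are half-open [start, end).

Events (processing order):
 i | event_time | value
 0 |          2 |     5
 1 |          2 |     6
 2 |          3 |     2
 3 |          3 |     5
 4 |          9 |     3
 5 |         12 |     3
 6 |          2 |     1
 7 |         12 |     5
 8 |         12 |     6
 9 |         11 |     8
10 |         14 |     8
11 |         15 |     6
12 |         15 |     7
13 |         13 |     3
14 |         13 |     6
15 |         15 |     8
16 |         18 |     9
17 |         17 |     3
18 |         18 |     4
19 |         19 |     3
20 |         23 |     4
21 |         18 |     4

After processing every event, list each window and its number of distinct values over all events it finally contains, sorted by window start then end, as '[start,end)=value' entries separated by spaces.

i=0 t=2 v=5: → [2,5),[0,3); WM=1
i=1 t=2 v=6: → [2,5),[0,3); WM=1
i=2 t=3 v=2: → [2,5); WM=2
i=3 t=3 v=5: → [2,5); WM=2
i=4 t=9 v=3: → [8,11); WM=8; [0,3) fires=2 [2,5) fires=3
i=5 t=12 v=3: → [12,15),[10,13); WM=11; [8,11) fires=1
i=6 t=2 v=1: DROP (t<11-2); WM=11
i=7 t=12 v=5: → [12,15),[10,13); WM=11
i=8 t=12 v=6: → [12,15),[10,13); WM=11
i=9 t=11 v=8: → [10,13); WM=11
i=10 t=14 v=8: → [14,17),[12,15); WM=13; [10,13) fires=4
i=11 t=15 v=6: → [14,17); WM=14
i=12 t=15 v=7: → [14,17); WM=14
i=13 t=13 v=3: → [12,15); WM=14
i=14 t=13 v=6: → [12,15); WM=14
i=15 t=15 v=8: → [14,17); WM=14
i=16 t=18 v=9: → [18,21),[16,19); WM=17; [12,15) fires=4 [14,17) fires=3
i=17 t=17 v=3: → [16,19); WM=17
i=18 t=18 v=4: → [18,21),[16,19); WM=17
i=19 t=19 v=3: → [18,21); WM=18
i=20 t=23 v=4: → [22,25); WM=22; [16,19) fires=3 [18,21) fires=3
i=21 t=18 v=4: DROP (t<22-2); WM=22

[0,3)=2 [2,5)=3 [8,11)=1 [10,13)=4 [12,15)=4 [14,17)=3 [16,19)=3 [18,21)=3 [22,25)=1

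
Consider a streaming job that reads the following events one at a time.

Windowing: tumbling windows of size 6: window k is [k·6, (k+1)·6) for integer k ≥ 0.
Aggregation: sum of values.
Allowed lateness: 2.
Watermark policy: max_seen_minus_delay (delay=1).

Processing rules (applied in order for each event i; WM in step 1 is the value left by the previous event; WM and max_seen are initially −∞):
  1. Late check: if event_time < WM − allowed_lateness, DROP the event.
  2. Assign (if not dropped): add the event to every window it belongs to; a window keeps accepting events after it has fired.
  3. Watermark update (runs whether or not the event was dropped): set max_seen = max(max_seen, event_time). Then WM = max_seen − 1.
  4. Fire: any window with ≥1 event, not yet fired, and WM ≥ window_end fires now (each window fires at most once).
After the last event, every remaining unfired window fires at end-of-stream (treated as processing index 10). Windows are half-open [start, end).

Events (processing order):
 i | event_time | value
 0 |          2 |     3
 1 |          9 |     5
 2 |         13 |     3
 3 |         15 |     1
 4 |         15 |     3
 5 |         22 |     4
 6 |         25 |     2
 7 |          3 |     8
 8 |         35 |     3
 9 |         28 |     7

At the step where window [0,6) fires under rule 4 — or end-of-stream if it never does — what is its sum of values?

i=0 t=2 v=3: → [0,6); WM=1
i=1 t=9 v=5: → [6,12); WM=8; [0,6) fires=3
i=2 t=13 v=3: → [12,18); WM=12; [6,12) fires=5
i=3 t=15 v=1: → [12,18); WM=14
i=4 t=15 v=3: → [12,18); WM=14
i=5 t=22 v=4: → [18,24); WM=21; [12,18) fires=7
i=6 t=25 v=2: → [24,30); WM=24; [18,24) fires=4
i=7 t=3 v=8: DROP (t<24-2); WM=24
i=8 t=35 v=3: → [30,36); WM=34; [24,30) fires=2
i=9 t=28 v=7: DROP (t<34-2); WM=34

3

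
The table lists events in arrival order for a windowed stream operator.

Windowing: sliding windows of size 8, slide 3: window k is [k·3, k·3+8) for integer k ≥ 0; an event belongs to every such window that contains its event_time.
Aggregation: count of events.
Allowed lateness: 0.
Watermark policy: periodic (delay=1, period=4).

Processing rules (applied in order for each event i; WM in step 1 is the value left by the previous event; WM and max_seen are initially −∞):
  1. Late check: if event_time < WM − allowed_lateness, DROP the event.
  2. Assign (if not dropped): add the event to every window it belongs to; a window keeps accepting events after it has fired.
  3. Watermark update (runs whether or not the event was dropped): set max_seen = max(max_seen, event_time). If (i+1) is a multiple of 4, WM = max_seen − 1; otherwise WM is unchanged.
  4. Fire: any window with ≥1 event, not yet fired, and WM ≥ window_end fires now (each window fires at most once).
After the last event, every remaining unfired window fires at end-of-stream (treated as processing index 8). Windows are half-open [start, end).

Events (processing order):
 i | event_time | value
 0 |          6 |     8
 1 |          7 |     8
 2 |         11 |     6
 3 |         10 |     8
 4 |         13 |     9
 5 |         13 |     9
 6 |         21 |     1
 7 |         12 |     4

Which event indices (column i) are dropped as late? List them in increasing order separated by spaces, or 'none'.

none

i=0 t=6 v=8: → [6,14),[3,11),[0,8); WM=−∞
i=1 t=7 v=8: → [6,14),[3,11),[0,8); WM=−∞
i=2 t=11 v=6: → [9,17),[6,14); WM=−∞
i=3 t=10 v=8: → [9,17),[6,14),[3,11); WM=10; [0,8) fires=2
i=4 t=13 v=9: → [12,20),[9,17),[6,14); WM=10
i=5 t=13 v=9: → [12,20),[9,17),[6,14); WM=10
i=6 t=21 v=1: → [21,29),[18,26),[15,23); WM=10
i=7 t=12 v=4: → [12,20),[9,17),[6,14); WM=20; [3,11) fires=3 [6,14) fires=7 [9,17) fires=5 [12,20) fires=3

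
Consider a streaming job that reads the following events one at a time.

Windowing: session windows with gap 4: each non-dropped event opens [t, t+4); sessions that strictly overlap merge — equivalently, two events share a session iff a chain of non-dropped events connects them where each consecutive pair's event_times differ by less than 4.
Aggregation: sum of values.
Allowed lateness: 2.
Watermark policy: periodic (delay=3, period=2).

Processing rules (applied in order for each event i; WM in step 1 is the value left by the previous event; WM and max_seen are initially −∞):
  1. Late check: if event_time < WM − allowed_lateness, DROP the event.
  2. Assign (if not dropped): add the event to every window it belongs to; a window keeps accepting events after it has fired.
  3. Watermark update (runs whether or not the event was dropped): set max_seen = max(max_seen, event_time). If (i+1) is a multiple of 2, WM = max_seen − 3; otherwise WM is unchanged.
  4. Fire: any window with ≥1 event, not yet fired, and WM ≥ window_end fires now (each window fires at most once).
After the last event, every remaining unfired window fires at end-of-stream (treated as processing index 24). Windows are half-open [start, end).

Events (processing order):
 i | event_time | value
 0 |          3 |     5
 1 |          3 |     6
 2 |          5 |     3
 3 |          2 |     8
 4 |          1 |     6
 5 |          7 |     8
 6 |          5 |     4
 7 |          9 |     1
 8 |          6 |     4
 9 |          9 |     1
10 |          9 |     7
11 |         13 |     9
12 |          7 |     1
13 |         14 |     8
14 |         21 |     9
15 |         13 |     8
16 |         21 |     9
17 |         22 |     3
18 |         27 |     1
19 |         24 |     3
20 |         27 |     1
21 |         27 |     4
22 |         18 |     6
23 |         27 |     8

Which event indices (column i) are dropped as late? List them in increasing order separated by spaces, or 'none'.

i=0 t=3 v=5: → [3,7); WM=−∞
i=1 t=3 v=6: → [3,7); WM=0
i=2 t=5 v=3: → [3,9); WM=0
i=3 t=2 v=8: → [2,9); WM=2
i=4 t=1 v=6: → [1,9); WM=2
i=5 t=7 v=8: → [1,11); WM=4
i=6 t=5 v=4: → [1,11); WM=4
i=7 t=9 v=1: → [1,13); WM=6
i=8 t=6 v=4: → [1,13); WM=6
i=9 t=9 v=1: → [1,13); WM=6
i=10 t=9 v=7: → [1,13); WM=6
i=11 t=13 v=9: → [13,17); WM=10
i=12 t=7 v=1: DROP (t<10-2); WM=10
i=13 t=14 v=8: → [13,18); WM=11
i=14 t=21 v=9: → [21,25); WM=11
i=15 t=13 v=8: → [13,18); WM=18
i=16 t=21 v=9: → [21,25); WM=18
i=17 t=22 v=3: → [21,26); WM=19
i=18 t=27 v=1: → [27,31); WM=19
i=19 t=24 v=3: → [21,31); WM=24
i=20 t=27 v=1: → [21,31); WM=24
i=21 t=27 v=4: → [21,31); WM=24
i=22 t=18 v=6: DROP (t<24-2); WM=24
i=23 t=27 v=8: → [21,31); WM=24

12 22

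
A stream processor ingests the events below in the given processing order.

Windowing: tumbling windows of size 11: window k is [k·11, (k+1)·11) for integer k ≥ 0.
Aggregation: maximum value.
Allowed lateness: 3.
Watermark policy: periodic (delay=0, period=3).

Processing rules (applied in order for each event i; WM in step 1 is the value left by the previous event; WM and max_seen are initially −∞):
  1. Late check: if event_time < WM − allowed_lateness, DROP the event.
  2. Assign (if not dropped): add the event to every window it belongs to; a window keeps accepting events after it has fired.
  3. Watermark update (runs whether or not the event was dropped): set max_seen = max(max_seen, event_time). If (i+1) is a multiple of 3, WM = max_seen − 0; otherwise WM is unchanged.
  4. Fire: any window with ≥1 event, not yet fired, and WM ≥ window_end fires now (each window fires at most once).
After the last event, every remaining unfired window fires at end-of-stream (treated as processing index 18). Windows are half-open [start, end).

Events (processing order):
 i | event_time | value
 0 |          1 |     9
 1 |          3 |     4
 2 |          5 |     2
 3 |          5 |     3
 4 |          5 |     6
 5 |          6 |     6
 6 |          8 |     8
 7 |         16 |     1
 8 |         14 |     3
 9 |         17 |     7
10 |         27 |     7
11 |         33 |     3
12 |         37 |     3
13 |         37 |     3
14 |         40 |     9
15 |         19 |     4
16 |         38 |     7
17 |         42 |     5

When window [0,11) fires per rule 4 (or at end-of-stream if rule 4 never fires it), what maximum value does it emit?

i=0 t=1 v=9: → [0,11); WM=−∞
i=1 t=3 v=4: → [0,11); WM=−∞
i=2 t=5 v=2: → [0,11); WM=5
i=3 t=5 v=3: → [0,11); WM=5
i=4 t=5 v=6: → [0,11); WM=5
i=5 t=6 v=6: → [0,11); WM=6
i=6 t=8 v=8: → [0,11); WM=6
i=7 t=16 v=1: → [11,22); WM=6
i=8 t=14 v=3: → [11,22); WM=16; [0,11) fires=9
i=9 t=17 v=7: → [11,22); WM=16
i=10 t=27 v=7: → [22,33); WM=16
i=11 t=33 v=3: → [33,44); WM=33; [11,22) fires=7 [22,33) fires=7
i=12 t=37 v=3: → [33,44); WM=33
i=13 t=37 v=3: → [33,44); WM=33
i=14 t=40 v=9: → [33,44); WM=40
i=15 t=19 v=4: DROP (t<40-3); WM=40
i=16 t=38 v=7: → [33,44); WM=40
i=17 t=42 v=5: → [33,44); WM=42

9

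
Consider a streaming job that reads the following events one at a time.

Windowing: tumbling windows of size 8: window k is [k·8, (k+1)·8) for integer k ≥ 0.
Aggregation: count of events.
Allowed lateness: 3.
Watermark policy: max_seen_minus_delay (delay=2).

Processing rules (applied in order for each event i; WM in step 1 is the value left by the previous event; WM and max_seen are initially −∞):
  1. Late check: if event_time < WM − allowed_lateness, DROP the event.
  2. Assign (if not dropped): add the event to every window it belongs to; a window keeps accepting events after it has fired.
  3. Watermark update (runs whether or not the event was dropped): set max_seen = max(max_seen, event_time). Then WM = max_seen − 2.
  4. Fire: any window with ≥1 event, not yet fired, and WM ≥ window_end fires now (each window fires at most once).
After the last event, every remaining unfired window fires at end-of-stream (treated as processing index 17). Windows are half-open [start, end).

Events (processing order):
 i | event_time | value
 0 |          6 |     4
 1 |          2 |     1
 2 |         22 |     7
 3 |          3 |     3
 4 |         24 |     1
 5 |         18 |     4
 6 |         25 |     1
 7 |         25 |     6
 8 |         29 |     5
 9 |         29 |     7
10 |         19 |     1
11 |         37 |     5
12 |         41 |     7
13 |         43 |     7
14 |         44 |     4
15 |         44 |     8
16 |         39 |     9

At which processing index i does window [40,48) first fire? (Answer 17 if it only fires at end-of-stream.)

17

i=0 t=6 v=4: → [0,8); WM=4
i=1 t=2 v=1: → [0,8); WM=4
i=2 t=22 v=7: → [16,24); WM=20; [0,8) fires=2
i=3 t=3 v=3: DROP (t<20-3); WM=20
i=4 t=24 v=1: → [24,32); WM=22
i=5 t=18 v=4: DROP (t<22-3); WM=22
i=6 t=25 v=1: → [24,32); WM=23
i=7 t=25 v=6: → [24,32); WM=23
i=8 t=29 v=5: → [24,32); WM=27; [16,24) fires=1
i=9 t=29 v=7: → [24,32); WM=27
i=10 t=19 v=1: DROP (t<27-3); WM=27
i=11 t=37 v=5: → [32,40); WM=35; [24,32) fires=5
i=12 t=41 v=7: → [40,48); WM=39
i=13 t=43 v=7: → [40,48); WM=41; [32,40) fires=1
i=14 t=44 v=4: → [40,48); WM=42
i=15 t=44 v=8: → [40,48); WM=42
i=16 t=39 v=9: → [32,40); WM=42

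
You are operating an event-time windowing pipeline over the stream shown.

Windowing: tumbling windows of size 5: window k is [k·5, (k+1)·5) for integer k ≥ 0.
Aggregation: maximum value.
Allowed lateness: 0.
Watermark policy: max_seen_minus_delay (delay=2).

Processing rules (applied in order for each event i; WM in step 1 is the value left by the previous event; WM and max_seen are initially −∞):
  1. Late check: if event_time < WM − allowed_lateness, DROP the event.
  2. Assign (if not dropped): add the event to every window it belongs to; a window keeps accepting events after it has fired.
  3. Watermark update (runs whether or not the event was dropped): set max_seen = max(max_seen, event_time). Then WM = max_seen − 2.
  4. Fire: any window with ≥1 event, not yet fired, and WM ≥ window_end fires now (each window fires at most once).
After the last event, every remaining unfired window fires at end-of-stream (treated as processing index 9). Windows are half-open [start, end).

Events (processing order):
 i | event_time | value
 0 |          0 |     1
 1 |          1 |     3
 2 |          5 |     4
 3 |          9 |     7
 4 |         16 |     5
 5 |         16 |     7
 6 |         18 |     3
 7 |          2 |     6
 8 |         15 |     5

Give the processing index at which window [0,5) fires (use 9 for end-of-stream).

i=0 t=0 v=1: → [0,5); WM=-2
i=1 t=1 v=3: → [0,5); WM=-1
i=2 t=5 v=4: → [5,10); WM=3
i=3 t=9 v=7: → [5,10); WM=7; [0,5) fires=3
i=4 t=16 v=5: → [15,20); WM=14; [5,10) fires=7
i=5 t=16 v=7: → [15,20); WM=14
i=6 t=18 v=3: → [15,20); WM=16
i=7 t=2 v=6: DROP (t<16-0); WM=16
i=8 t=15 v=5: DROP (t<16-0); WM=16

3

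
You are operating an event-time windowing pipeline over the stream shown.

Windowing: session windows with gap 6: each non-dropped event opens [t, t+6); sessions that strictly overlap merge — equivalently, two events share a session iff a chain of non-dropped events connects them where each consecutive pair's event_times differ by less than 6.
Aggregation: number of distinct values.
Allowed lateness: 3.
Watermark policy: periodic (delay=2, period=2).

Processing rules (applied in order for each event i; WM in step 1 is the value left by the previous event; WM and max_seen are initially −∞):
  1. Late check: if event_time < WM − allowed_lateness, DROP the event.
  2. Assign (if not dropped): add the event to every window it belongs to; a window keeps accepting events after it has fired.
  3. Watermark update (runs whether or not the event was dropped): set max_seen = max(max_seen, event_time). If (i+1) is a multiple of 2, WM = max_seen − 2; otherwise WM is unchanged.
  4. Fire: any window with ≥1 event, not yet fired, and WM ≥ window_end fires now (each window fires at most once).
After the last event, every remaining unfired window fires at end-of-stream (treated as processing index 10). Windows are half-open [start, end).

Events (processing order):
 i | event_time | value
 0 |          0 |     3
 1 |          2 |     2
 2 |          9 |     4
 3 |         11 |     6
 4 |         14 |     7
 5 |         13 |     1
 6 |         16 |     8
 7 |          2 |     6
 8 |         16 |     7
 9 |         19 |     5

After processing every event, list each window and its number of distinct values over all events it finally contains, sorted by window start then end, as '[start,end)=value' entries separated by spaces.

i=0 t=0 v=3: → [0,6); WM=−∞
i=1 t=2 v=2: → [0,8); WM=0
i=2 t=9 v=4: → [9,15); WM=0
i=3 t=11 v=6: → [9,17); WM=9
i=4 t=14 v=7: → [9,20); WM=9
i=5 t=13 v=1: → [9,20); WM=12
i=6 t=16 v=8: → [9,22); WM=12
i=7 t=2 v=6: DROP (t<12-3); WM=14
i=8 t=16 v=7: → [9,22); WM=14
i=9 t=19 v=5: → [9,25); WM=17

[0,8)=2 [9,25)=6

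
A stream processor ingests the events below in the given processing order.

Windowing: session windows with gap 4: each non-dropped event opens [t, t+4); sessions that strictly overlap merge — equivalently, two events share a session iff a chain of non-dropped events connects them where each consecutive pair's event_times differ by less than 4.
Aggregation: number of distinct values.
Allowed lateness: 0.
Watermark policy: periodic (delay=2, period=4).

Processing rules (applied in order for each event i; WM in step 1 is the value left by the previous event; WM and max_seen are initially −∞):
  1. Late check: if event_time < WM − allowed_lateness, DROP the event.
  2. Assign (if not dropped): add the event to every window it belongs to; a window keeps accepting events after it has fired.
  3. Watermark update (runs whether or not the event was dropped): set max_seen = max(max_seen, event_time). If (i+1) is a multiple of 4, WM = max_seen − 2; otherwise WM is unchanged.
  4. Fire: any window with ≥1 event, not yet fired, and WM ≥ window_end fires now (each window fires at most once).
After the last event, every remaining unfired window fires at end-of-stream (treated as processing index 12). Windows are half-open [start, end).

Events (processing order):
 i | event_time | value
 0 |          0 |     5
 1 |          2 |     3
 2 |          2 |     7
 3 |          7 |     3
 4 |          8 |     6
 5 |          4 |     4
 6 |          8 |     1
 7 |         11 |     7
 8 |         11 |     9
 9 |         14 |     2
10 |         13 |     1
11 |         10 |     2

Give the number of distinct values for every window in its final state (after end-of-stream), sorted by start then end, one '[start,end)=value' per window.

i=0 t=0 v=5: → [0,4); WM=−∞
i=1 t=2 v=3: → [0,6); WM=−∞
i=2 t=2 v=7: → [0,6); WM=−∞
i=3 t=7 v=3: → [7,11); WM=5
i=4 t=8 v=6: → [7,12); WM=5
i=5 t=4 v=4: DROP (t<5-0); WM=5
i=6 t=8 v=1: → [7,12); WM=5
i=7 t=11 v=7: → [7,15); WM=9
i=8 t=11 v=9: → [7,15); WM=9
i=9 t=14 v=2: → [7,18); WM=9
i=10 t=13 v=1: → [7,18); WM=9
i=11 t=10 v=2: → [7,18); WM=12

[0,6)=3 [7,18)=6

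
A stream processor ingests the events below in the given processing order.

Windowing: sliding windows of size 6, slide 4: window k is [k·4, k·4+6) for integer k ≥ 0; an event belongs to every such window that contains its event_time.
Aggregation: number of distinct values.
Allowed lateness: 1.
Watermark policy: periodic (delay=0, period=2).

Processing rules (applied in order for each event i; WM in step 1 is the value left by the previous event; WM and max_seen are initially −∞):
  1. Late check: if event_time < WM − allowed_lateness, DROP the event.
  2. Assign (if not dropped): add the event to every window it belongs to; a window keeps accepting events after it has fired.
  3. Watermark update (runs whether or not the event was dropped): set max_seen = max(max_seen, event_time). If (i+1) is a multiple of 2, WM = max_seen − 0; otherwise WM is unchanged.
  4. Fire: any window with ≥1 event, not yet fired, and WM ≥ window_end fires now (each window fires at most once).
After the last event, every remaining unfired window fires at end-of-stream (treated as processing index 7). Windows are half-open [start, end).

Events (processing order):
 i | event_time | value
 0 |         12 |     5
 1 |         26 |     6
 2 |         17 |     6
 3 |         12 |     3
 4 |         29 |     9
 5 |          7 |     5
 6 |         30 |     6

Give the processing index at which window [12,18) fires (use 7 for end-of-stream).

1

i=0 t=12 v=5: → [12,18),[8,14); WM=−∞
i=1 t=26 v=6: → [24,30); WM=26; [8,14) fires=1 [12,18) fires=1
i=2 t=17 v=6: DROP (t<26-1); WM=26
i=3 t=12 v=3: DROP (t<26-1); WM=26
i=4 t=29 v=9: → [28,34),[24,30); WM=26
i=5 t=7 v=5: DROP (t<26-1); WM=29
i=6 t=30 v=6: → [28,34); WM=29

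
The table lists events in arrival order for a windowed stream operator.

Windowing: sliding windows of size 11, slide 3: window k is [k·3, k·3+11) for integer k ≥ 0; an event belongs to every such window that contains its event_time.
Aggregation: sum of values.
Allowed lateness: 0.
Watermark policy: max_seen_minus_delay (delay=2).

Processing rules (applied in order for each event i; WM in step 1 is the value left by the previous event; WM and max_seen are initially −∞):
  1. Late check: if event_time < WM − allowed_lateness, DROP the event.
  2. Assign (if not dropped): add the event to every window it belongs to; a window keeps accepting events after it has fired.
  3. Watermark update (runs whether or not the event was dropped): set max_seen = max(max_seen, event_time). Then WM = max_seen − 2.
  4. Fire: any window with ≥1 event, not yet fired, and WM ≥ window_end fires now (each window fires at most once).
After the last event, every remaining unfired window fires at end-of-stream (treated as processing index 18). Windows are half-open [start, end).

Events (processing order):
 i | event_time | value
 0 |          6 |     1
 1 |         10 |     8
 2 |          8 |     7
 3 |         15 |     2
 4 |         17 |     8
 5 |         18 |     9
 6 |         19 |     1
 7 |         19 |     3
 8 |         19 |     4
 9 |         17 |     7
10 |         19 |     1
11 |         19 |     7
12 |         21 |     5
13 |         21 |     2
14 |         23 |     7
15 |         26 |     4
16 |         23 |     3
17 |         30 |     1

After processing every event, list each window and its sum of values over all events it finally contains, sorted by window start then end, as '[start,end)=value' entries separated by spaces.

[0,11)=16 [3,14)=16 [6,17)=18 [9,20)=50 [12,23)=49 [15,26)=56 [18,29)=43 [21,32)=19 [24,35)=5 [27,38)=1 [30,41)=1

i=0 t=6 v=1: → [6,17),[3,14),[0,11); WM=4
i=1 t=10 v=8: → [9,20),[6,17),[3,14),[0,11); WM=8
i=2 t=8 v=7: → [6,17),[3,14),[0,11); WM=8
i=3 t=15 v=2: → [15,26),[12,23),[9,20),[6,17); WM=13; [0,11) fires=16
i=4 t=17 v=8: → [15,26),[12,23),[9,20); WM=15; [3,14) fires=16
i=5 t=18 v=9: → [18,29),[15,26),[12,23),[9,20); WM=16
i=6 t=19 v=1: → [18,29),[15,26),[12,23),[9,20); WM=17; [6,17) fires=18
i=7 t=19 v=3: → [18,29),[15,26),[12,23),[9,20); WM=17
i=8 t=19 v=4: → [18,29),[15,26),[12,23),[9,20); WM=17
i=9 t=17 v=7: → [15,26),[12,23),[9,20); WM=17
i=10 t=19 v=1: → [18,29),[15,26),[12,23),[9,20); WM=17
i=11 t=19 v=7: → [18,29),[15,26),[12,23),[9,20); WM=17
i=12 t=21 v=5: → [21,32),[18,29),[15,26),[12,23); WM=19
i=13 t=21 v=2: → [21,32),[18,29),[15,26),[12,23); WM=19
i=14 t=23 v=7: → [21,32),[18,29),[15,26); WM=21; [9,20) fires=50
i=15 t=26 v=4: → [24,35),[21,32),[18,29); WM=24; [12,23) fires=49
i=16 t=23 v=3: DROP (t<24-0); WM=24
i=17 t=30 v=1: → [30,41),[27,38),[24,35),[21,32); WM=28; [15,26) fires=56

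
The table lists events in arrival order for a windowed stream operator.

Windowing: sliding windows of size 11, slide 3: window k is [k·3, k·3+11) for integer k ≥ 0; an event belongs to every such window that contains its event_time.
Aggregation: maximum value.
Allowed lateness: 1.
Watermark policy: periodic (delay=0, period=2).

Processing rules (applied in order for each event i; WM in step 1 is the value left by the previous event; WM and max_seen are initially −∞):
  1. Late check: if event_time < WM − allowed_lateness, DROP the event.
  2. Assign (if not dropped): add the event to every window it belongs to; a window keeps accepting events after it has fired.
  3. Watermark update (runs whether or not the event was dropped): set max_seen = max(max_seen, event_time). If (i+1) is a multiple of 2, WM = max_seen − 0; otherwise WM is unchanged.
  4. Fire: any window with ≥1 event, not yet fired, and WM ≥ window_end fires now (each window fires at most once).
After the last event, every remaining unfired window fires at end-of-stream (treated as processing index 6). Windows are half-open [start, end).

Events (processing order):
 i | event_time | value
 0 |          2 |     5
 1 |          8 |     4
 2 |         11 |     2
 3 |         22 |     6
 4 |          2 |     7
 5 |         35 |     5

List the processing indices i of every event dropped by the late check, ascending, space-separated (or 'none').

i=0 t=2 v=5: → [0,11); WM=−∞
i=1 t=8 v=4: → [6,17),[3,14),[0,11); WM=8
i=2 t=11 v=2: → [9,20),[6,17),[3,14); WM=8
i=3 t=22 v=6: → [21,32),[18,29),[15,26),[12,23); WM=22; [0,11) fires=5 [3,14) fires=4 [6,17) fires=4 [9,20) fires=2
i=4 t=2 v=7: DROP (t<22-1); WM=22
i=5 t=35 v=5: → [33,44),[30,41),[27,38); WM=35; [12,23) fires=6 [15,26) fires=6 [18,29) fires=6 [21,32) fires=6

4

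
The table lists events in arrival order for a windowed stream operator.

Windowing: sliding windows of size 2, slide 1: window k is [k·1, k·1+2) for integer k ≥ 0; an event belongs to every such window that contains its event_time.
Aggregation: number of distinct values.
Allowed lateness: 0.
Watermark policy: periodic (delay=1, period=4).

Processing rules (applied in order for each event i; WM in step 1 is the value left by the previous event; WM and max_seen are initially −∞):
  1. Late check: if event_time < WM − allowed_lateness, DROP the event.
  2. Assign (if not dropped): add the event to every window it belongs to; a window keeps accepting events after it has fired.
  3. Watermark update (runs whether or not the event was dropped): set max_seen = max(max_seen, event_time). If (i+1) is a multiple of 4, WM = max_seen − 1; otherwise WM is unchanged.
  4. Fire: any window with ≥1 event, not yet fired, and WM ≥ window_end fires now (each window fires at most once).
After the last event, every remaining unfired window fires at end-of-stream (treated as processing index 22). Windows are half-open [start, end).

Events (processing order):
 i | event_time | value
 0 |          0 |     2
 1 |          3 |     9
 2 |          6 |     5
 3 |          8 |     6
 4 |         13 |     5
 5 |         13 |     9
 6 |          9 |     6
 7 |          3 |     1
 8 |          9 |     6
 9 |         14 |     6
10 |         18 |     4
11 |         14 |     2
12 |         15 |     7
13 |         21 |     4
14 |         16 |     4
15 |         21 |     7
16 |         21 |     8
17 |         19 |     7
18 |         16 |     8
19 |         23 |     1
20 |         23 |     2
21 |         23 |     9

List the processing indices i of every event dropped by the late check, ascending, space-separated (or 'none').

7 8 12 14 17 18

i=0 t=0 v=2: → [0,2); WM=−∞
i=1 t=3 v=9: → [3,5),[2,4); WM=−∞
i=2 t=6 v=5: → [6,8),[5,7); WM=−∞
i=3 t=8 v=6: → [8,10),[7,9); WM=7; [0,2) fires=1 [2,4) fires=1 [3,5) fires=1 [5,7) fires=1
i=4 t=13 v=5: → [13,15),[12,14); WM=7
i=5 t=13 v=9: → [13,15),[12,14); WM=7
i=6 t=9 v=6: → [9,11),[8,10); WM=7
i=7 t=3 v=1: DROP (t<7-0); WM=12; [6,8) fires=1 [7,9) fires=1 [8,10) fires=1 [9,11) fires=1
i=8 t=9 v=6: DROP (t<12-0); WM=12
i=9 t=14 v=6: → [14,16),[13,15); WM=12
i=10 t=18 v=4: → [18,20),[17,19); WM=12
i=11 t=14 v=2: → [14,16),[13,15); WM=17; [12,14) fires=2 [13,15) fires=4 [14,16) fires=2
i=12 t=15 v=7: DROP (t<17-0); WM=17
i=13 t=21 v=4: → [21,23),[20,22); WM=17
i=14 t=16 v=4: DROP (t<17-0); WM=17
i=15 t=21 v=7: → [21,23),[20,22); WM=20; [17,19) fires=1 [18,20) fires=1
i=16 t=21 v=8: → [21,23),[20,22); WM=20
i=17 t=19 v=7: DROP (t<20-0); WM=20
i=18 t=16 v=8: DROP (t<20-0); WM=20
i=19 t=23 v=1: → [23,25),[22,24); WM=22; [20,22) fires=3
i=20 t=23 v=2: → [23,25),[22,24); WM=22
i=21 t=23 v=9: → [23,25),[22,24); WM=22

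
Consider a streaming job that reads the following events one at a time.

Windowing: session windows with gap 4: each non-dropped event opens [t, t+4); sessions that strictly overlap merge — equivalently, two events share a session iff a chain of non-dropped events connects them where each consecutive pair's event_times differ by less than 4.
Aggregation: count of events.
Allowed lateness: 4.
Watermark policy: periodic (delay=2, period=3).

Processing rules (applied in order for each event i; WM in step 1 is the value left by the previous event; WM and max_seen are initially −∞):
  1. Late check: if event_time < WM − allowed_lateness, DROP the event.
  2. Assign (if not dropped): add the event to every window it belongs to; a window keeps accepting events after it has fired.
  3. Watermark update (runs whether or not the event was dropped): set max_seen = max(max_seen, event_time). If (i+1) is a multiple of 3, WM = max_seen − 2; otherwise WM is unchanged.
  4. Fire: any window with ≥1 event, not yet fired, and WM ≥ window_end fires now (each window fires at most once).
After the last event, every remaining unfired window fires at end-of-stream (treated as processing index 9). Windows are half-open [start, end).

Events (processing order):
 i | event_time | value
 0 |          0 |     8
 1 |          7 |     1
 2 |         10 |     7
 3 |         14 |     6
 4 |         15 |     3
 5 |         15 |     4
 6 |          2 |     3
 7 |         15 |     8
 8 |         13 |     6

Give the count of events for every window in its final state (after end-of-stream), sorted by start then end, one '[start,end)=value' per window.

i=0 t=0 v=8: → [0,4); WM=−∞
i=1 t=7 v=1: → [7,11); WM=−∞
i=2 t=10 v=7: → [7,14); WM=8
i=3 t=14 v=6: → [14,18); WM=8
i=4 t=15 v=3: → [14,19); WM=8
i=5 t=15 v=4: → [14,19); WM=13
i=6 t=2 v=3: DROP (t<13-4); WM=13
i=7 t=15 v=8: → [14,19); WM=13
i=8 t=13 v=6: → [7,19); WM=13

[0,4)=1 [7,19)=7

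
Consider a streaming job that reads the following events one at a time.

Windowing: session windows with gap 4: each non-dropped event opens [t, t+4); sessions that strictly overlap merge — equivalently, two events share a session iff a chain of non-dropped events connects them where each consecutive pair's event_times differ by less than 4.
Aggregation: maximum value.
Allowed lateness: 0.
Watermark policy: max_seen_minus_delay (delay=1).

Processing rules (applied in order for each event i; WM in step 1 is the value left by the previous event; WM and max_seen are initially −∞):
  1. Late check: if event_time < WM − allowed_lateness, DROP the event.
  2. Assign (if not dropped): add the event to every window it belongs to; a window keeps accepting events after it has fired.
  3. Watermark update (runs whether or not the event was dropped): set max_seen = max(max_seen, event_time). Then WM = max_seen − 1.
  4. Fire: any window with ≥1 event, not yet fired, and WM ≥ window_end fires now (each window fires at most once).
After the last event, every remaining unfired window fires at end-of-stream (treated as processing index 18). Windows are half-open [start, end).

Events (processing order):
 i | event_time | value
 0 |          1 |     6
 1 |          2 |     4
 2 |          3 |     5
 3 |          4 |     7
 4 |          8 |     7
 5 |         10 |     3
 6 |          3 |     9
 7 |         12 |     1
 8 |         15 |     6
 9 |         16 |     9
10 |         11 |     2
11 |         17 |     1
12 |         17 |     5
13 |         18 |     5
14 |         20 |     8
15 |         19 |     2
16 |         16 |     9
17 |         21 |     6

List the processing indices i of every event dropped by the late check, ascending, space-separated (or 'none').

i=0 t=1 v=6: → [1,5); WM=0
i=1 t=2 v=4: → [1,6); WM=1
i=2 t=3 v=5: → [1,7); WM=2
i=3 t=4 v=7: → [1,8); WM=3
i=4 t=8 v=7: → [8,12); WM=7
i=5 t=10 v=3: → [8,14); WM=9
i=6 t=3 v=9: DROP (t<9-0); WM=9
i=7 t=12 v=1: → [8,16); WM=11
i=8 t=15 v=6: → [8,19); WM=14
i=9 t=16 v=9: → [8,20); WM=15
i=10 t=11 v=2: DROP (t<15-0); WM=15
i=11 t=17 v=1: → [8,21); WM=16
i=12 t=17 v=5: → [8,21); WM=16
i=13 t=18 v=5: → [8,22); WM=17
i=14 t=20 v=8: → [8,24); WM=19
i=15 t=19 v=2: → [8,24); WM=19
i=16 t=16 v=9: DROP (t<19-0); WM=19
i=17 t=21 v=6: → [8,25); WM=20

6 10 16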